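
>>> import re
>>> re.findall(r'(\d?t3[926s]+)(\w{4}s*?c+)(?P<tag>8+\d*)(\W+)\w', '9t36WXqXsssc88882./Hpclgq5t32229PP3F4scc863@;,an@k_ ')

[('9t36', 'WXqXsssc', '88882', './')]

The pattern matches optionally a digit, then the literal 't3', then one or more of one of [926s] (captured); then exactly 4 of a word character, then zero or more of the literal 's' (lazy), then one or more of a literal 'c' (captured); then one or more of the literal '8', then zero or more of a digit (captured as 'tag'); then one or more of a non-word character (captured); then a word character.
Matches: at [0:20] match '9t36WXqXsssc88882./H', groups = ('9t36', 'WXqXsssc', '88882', './').
4 groups means the one result is a tuple of 4 captured strings — 1 here.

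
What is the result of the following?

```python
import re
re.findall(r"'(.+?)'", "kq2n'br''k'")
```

['br', 'k']

Because there's exactly one group, `findall` drops the full match and keeps group 1 from each hit.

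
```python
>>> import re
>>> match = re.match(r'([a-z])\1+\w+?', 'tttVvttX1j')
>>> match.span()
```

(0, 4)

A backreference is literal: `\1` must see the identical characters the first group matched.
`re.match` won't scan ahead — the pattern has to work from the very first character.
The match spans [0:4] → 'tttV'.
Captured: group 1 = 't'.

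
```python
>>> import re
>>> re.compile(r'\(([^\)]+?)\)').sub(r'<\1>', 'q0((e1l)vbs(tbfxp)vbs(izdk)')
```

`\1` in the replacement pulls in group 1's text for each match.

'q0<(e1l>vbs<tbfxp>vbs<izdk>'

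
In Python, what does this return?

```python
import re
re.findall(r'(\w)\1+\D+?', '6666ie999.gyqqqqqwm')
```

['6', '9', 'q']

The backreference `\1` re-matches whatever the first group consumed, character for character.
One capturing group, so `findall` returns just the captured substring from each match — 3 in all.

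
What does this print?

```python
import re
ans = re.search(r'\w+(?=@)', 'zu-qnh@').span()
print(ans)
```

Because the assertion is zero-width, the text it checks is not consumed and won't appear in the result.
The match spans [3:6] → 'qnh'.

(3, 6)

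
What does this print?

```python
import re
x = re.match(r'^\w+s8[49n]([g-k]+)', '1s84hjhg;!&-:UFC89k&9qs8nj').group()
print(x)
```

1s84hjhg

Pattern: anchored at the start of the string; then one or more of a word character, then the literal 's8', then one of [49n]; then one or more of a character in [g-k] (captured).
`re.match` won't scan ahead — the pattern has to work from the very first character.
The match spans [0:8] → '1s84hjhg'.
Captured: group 1 = 'hjhg'.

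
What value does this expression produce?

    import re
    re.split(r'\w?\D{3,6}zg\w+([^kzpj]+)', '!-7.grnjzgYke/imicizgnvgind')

['!-', '/imici', 'zgnvgind']

Pattern: optionally a word character, then 3 to 6 of a non-digit, then the literal 'zg'; then one or more of a word character; then one or more of any character except [kzpj] (captured).
Matches to split on: at [2:19] → '7.grnjzgYke/imici'.
`re.split` interleaves the captured-group text with the surrounding fragments.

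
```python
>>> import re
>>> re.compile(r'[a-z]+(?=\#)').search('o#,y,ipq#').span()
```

The `(?=…)`/`(?<=…)` assertion just peeks at neighbouring text; it doesn't advance the match position.
The match spans [0:1] → 'o'.

(0, 1)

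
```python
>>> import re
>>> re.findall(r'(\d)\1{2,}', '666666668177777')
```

`\1` is not a pattern — it's the concrete string captured by group 1, re-applied verbatim.
One capturing group, so `findall` returns just the captured substring from each match — 2 in all.

['6', '7']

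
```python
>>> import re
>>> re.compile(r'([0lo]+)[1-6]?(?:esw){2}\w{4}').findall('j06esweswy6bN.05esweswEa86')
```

['0', '0']

The pattern matches one or more of one of [0lo] (captured); then optionally a character in [1-6], then the literal 'esw' repeated 2 times, then exactly 4 of a word character.
Scanning left to right: at [1:13] match '06esweswy6bN', group 1 = '0'; at [14:26] match '05esweswEa86', group 1 = '0'.
Because there's exactly one group, `findall` drops the full match and keeps group 1 from each hit.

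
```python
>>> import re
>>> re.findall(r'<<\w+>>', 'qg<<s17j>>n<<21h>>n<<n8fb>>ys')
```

With no groups in the pattern, `findall` gives back each whole match — 3 here.

['<<s17j>>', '<<21h>>', '<<n8fb>>']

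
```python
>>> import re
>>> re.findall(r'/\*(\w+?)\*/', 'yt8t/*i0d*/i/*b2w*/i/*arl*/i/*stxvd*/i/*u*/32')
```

Because there's exactly one group, `findall` drops the full match and keeps group 1 from each hit.

['i0d', 'b2w', 'arl', 'stxvd', 'u']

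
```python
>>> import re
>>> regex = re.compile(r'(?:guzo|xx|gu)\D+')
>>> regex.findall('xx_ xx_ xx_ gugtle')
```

['xx_ xx_ xx_ gugtle']

Scanning left to right: at [0:18] → 'xx_ xx_ xx_ gugtle'.
Since nothing is captured, `findall` lists the 1 matched substring directly.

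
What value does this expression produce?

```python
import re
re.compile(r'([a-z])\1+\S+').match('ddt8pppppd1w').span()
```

The backreference `\1` re-matches whatever the first group consumed, character for character.
`re.match` only tries the pattern at the start of the string.
The match spans [0:12] → 'ddt8pppppd1w'.
Captured: group 1 = 'd'.

(0, 12)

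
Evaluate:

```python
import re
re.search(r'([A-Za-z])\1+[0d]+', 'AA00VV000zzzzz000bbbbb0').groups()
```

The match spans [0:4] → 'AA00'.
Captured: group 1 = 'A'.

('A',)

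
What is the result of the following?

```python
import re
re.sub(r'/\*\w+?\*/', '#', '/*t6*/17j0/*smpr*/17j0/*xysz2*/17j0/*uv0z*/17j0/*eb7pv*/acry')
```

'#17j0#17j0#17j0#17j0#acry'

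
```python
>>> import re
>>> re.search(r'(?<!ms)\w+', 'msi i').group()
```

'msi'

The negative lookaround is zero-width — it rules out positions where the adjacent text would match, without consuming anything.
Unlike `match`, `search` isn't anchored — it looks for the pattern anywhere in the string.
The match spans [0:3] → 'msi'.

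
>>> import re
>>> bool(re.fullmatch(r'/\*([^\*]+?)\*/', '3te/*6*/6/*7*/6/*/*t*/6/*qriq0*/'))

False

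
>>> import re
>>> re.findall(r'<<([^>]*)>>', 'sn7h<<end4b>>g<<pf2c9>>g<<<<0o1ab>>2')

Matches: at [4:13] match '<<end4b>>', group 1 = 'end4b'; at [14:23] match '<<pf2c9>>', group 1 = 'pf2c9'; at [24:35] match '<<<<0o1ab>>', group 1 = '<<0o1ab'.
`findall` collects group 1 from each match (3 total).

['end4b', 'pf2c9', '<<0o1ab']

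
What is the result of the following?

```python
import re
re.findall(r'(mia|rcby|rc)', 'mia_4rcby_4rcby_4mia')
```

Branches in `(...|...)` are attempted left-to-right; the first branch that allows the whole pattern to succeed is taken.
Scanning left to right: at [0:3] match 'mia', group 1 = 'mia'; at [5:9] match 'rcby', group 1 = 'rcby'; at [11:15] match 'rcby', group 1 = 'rcby'; at [17:20] match 'mia', group 1 = 'mia'.
Because there's exactly one group, `findall` drops the full match and keeps group 1 from each hit.

['mia', 'rcby', 'rcby', 'mia']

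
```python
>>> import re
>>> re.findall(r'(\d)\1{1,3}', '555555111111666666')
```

`\1` has to match the exact text group 1 already captured.
One capturing group, so `findall` returns just the captured substring from each match — 6 in all.

['5', '5', '1', '1', '6', '6']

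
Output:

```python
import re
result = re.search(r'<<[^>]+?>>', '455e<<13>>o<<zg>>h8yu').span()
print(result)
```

(4, 10)

`re.search` tries every starting position until one works.
The match spans [4:10] → '<<13>>'.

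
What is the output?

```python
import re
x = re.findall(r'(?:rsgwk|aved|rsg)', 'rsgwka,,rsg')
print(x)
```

Alternation tries branches left to right and keeps the first one that lets the overall match succeed at that position.
Since nothing is captured, `findall` lists the 2 matched substrings directly.

['rsgwk', 'rsg']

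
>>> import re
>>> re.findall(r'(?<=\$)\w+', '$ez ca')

Lookahead/lookbehind check context without consuming it, so the matched span excludes the asserted characters.
`findall` yields the raw match text (1 of them) because the pattern has no groups.

['ez']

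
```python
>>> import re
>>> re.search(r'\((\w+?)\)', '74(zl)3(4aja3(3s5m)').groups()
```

The match spans [2:6] → '(zl)'.
Captured: group 1 = 'zl'.

('zl',)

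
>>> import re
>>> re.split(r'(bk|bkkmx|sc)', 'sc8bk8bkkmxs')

['', 'sc', '8', 'bk', '8', 'bk', 'kmxs']

Branches in `(...|...)` are attempted left-to-right; the first branch that allows the whole pattern to succeed is taken.
Matches to split on: at [0:2] → 'sc'; at [3:5] → 'bk'; at [6:8] → 'bk'.
The group in the pattern means `split` returns the separators' captures alongside the pieces.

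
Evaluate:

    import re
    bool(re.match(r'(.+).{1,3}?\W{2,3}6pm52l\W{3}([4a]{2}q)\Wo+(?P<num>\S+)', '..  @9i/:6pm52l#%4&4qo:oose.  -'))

False

With `match`, the pattern is implicitly anchored at the beginning.
Here the pattern fails at index 0, so the call returns None, and `bool(None)` is False.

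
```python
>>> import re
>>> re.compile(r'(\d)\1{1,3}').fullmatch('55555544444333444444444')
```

`re.fullmatch` requires the pattern to consume the entire string.
Here the string isn't matched end-to-end, so the call returns None.

None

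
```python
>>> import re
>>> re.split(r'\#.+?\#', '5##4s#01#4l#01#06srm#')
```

Matches to split on: at [1:6] → '##4s#'; at [8:12] → '#4l#'; at [14:21] → '#06srm#'.
Splitting on the pattern gives 4 pieces.

['5', '01', '01', '']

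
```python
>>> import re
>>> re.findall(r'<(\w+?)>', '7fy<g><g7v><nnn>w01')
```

['g', 'g7v', 'nnn']

Walking the string: at [3:6] match '<g>', group 1 = 'g'; at [6:11] match '<g7v>', group 1 = 'g7v'; at [11:16] match '<nnn>', group 1 = 'nnn'.
Because there's exactly one group, `findall` drops the full match and keeps group 1 from each hit.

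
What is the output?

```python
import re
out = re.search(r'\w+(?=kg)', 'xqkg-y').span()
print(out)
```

The positive lookaround only admits positions where the adjacent text matches; those characters stay outside the span.
Unlike `match`, `search` isn't anchored — it looks for the pattern anywhere in the string.
The match spans [0:2] → 'xq'.

(0, 2)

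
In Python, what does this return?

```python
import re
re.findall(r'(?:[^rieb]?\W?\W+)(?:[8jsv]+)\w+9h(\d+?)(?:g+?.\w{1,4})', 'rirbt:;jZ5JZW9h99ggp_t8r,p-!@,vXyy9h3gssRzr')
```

['99', '3']

The pattern matches optionally any character except [rieb], then optionally a non-word character, then one or more of a non-word character (non-capturing group); then one or more of one of [8jsv] (non-capturing group); then one or more of a word character, then the literal '9h'; then one or more of a digit (lazy) (captured); then one or more of the literal 'g' (lazy), then any character, then 1 to 4 of a word character (non-capturing group).
One capturing group, so `findall` returns just the captured substring from each match — 2 in all.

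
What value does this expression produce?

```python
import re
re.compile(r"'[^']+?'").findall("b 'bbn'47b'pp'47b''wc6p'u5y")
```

["'bbn'", "'pp'", "'wc6p'"]

No capturing groups, so `findall` returns the 3 full match strings.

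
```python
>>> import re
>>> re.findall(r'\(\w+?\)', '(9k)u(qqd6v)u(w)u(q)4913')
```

['(9k)', '(qqd6v)', '(w)', '(q)']

`findall` yields the raw match text (4 of them) because the pattern has no groups.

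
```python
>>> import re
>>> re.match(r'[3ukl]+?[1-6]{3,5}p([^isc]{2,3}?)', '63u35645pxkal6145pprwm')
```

None

`re.match` only tries the pattern at the start of the string.
Here the string doesn't start with a match, so the call returns None.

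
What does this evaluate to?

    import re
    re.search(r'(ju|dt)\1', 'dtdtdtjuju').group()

The backreference `\1` re-matches whatever the first group consumed, character for character.
`re.search` scans for the first position where the pattern succeeds.
The match spans [0:4] → 'dtdt'.
Captured: group 1 = 'dt'.

'dtdt'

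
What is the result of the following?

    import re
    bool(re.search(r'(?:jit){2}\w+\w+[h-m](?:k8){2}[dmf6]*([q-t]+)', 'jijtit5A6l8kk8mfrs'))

False

This matches the literal 'jit' repeated 2 times, then one or more of a word character, then one or more of a word character; then a character in [h-m], then the literal 'k8' repeated 2 times, then zero or more of one of [dmf6]; then one or more of a character in [q-t] (captured).
Unlike `match`, `search` isn't anchored — it looks for the pattern anywhere in the string.
Here nothing in the string fits, so the call returns None, and `bool(None)` is False.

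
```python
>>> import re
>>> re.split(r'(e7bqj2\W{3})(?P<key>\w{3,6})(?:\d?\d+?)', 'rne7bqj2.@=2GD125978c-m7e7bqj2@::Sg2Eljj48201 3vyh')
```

Pattern: the literal 'e7b', then the literal 'qj2', then exactly 3 of a non-word character (captured); then 3 to 6 of a word character (captured as 'key'); then optionally a digit, then one or more of a digit (lazy) (non-capturing group).
Matches to split on: at [2:19] → 'e7bqj2.@=2GD12597'.
`re.split` interleaves the captured-group text with the surrounding fragments.

['rn', 'e7bqj2.@=', '2GD125', '8c-m7e7bqj2@::Sg2Eljj48201 3vyh']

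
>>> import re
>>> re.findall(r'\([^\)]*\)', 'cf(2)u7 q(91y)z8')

Scanning left to right: at [2:5] → '(2)'; at [9:14] → '(91y)'.
With no groups in the pattern, `findall` gives back each whole match — 2 here.

['(2)', '(91y)']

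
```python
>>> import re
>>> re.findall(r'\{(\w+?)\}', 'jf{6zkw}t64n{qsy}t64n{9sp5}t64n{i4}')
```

One capturing group, so `findall` returns just the captured substring from each match — 4 in all.

['6zkw', 'qsy', '9sp5', 'i4']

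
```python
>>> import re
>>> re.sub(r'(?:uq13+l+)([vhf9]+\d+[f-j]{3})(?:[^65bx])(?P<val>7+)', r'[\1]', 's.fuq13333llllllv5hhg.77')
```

Pattern: the literal 'uq1', then one or more of the literal '3', then one or more of a literal 'l' (non-capturing group); then one or more of one of [vhf9], then one or more of a digit, then exactly 3 of a character in [f-j] (captured); then any character except [65bx] (non-capturing group); then one or more of a literal '7' (captured as 'val').
Matches: at [3:24] → 'uq13333llllllv5hhg.77'.
`\1` in the replacement pulls in group 1's text for each match.

's.f[v5hhg]'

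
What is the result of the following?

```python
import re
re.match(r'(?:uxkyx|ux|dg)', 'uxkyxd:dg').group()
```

Branches in `(...|...)` are attempted left-to-right; the first branch that allows the whole pattern to succeed is taken.
`re.match` won't scan ahead — the pattern has to work from the very first character.
The match spans [0:5] → 'uxkyx'.

'uxkyx'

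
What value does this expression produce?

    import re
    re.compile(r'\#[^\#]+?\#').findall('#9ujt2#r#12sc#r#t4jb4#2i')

Walking the string: at [0:7] → '#9ujt2#'; at [8:14] → '#12sc#'; at [15:22] → '#t4jb4#'.
No capturing groups, so `findall` returns the 3 full match strings.

['#9ujt2#', '#12sc#', '#t4jb4#']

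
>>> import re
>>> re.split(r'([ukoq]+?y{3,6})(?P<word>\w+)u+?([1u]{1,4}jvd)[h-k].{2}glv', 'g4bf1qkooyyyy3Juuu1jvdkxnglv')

Pattern: one or more of one of [ukoq] (lazy), then 3 to 6 of the literal 'y' (captured); then one or more of a word character (captured as 'word'); then one or more of a literal 'u' (lazy); then 1 to 4 of one of [1u], then the literal 'jvd' (captured); then a character in [h-k], then exactly 2 of any character, then the literal 'glv'.
Matches to split on: at [5:28] → 'qkooyyyy3Juuu1jvdkxnglv'.
`re.split` interleaves the captured-group text with the surrounding fragments.

['g4bf1', 'qkooyyyy', '3Juu', '1jvd', '']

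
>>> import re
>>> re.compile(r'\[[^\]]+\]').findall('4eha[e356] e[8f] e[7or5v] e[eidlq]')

['[e356]', '[8f]', '[7or5v]', '[eidlq]']

Walking the string: at [4:10] → '[e356]'; at [12:16] → '[8f]'; at [18:25] → '[7or5v]'; at [27:34] → '[eidlq]'.
`findall` yields the raw match text (4 of them) because the pattern has no groups.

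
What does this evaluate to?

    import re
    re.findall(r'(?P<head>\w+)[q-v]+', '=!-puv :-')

['pu']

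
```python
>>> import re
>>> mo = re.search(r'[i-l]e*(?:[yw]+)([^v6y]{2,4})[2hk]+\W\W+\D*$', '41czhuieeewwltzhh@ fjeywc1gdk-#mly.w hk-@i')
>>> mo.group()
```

'jeywc1gdk-#mly.w hk-@i'

Pattern: a character in [i-l], then zero or more of the literal 'e'; then one or more of one of [yw] (non-capturing group); then 2 to 4 of any character except [v6y] (captured); then one or more of one of [2hk]; then a non-word character, then one or more of a non-word character, then zero or more of a non-digit; then anchored at the end.
The match spans [20:42] → 'jeywc1gdk-#mly.w hk-@i'.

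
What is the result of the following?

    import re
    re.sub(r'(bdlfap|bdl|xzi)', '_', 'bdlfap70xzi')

`|` is ordered: at each position the engine commits to the first alternative that works.
Each match is replaced by '_'.

'_70_'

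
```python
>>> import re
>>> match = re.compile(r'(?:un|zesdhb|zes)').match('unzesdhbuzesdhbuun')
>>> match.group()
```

'un'

`match` is anchored at position 0; if the pattern doesn't fit there, it returns None.
The match spans [0:2] → 'un'.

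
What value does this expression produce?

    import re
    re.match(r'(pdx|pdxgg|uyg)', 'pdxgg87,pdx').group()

`|` is ordered: at each position the engine commits to the first alternative that works.
`re.match` only tries the pattern at the start of the string.
The match spans [0:3] → 'pdx'.
Captured: group 1 = 'pdx'.

'pdx'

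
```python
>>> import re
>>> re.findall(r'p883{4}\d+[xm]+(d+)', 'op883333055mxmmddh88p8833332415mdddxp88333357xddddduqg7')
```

This matches the literal 'p88', then exactly 4 of the literal '3'; then one or more of a digit, then one or more of one of [xm]; then one or more of a literal 'd' (captured).
Matches: at [1:17] match 'p883333055mxmmdd', group 1 = 'dd'; at [20:35] match 'p8833332415mddd', group 1 = 'ddd'; at [36:51] match 'p88333357xddddd', group 1 = 'ddddd'.
With a single group, `findall` returns only what that group captured — 3 items.

['dd', 'ddd', 'ddddd']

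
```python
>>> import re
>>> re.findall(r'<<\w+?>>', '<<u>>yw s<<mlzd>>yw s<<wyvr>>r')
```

['<<u>>', '<<mlzd>>', '<<wyvr>>']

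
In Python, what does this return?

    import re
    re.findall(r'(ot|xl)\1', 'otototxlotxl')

['ot']

`\1` has to match the exact text group 1 already captured.
Walking the string: at [0:4] match 'otot', group 1 = 'ot'.
Because there's exactly one group, `findall` drops the full match and keeps group 1 from the one hit.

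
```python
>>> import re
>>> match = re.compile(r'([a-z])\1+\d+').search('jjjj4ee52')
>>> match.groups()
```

The match spans [0:5] → 'jjjj4'.
Captured: group 1 = 'j'.

('j',)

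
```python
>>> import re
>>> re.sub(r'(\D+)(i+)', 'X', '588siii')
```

'588X'

Each match is replaced by 'X'.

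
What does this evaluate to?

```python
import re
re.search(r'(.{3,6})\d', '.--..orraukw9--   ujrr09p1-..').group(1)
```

'rraukw'

This matches 3 to 6 of any character (captured); then a digit.
`search` walks the string left to right and returns the first match it finds.
The match spans [6:13] → 'rraukw9'.
Captured: group 1 = 'rraukw'.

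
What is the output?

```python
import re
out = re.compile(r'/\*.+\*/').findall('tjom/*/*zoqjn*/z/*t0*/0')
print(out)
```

With no groups in the pattern, `findall` gives back each whole match — 1 here.

['/*/*zoqjn*/z/*t0*/']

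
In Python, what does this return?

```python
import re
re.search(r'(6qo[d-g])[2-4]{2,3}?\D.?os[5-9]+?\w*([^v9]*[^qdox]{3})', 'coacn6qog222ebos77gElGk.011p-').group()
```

This matches the literal '6qo', then a character in [d-g] (captured); then 2 to 3 of a character in [2-4] (lazy), then a non-digit; then optionally any character, then the literal 'os'; then one or more of a character in [5-9] (lazy), then zero or more of a word character; then zero or more of any character except [v9], then exactly 3 of any character except [qdox] (captured).
The match spans [5:29] → '6qog222ebos77gElGk.011p-'.

'6qog222ebos77gElGk.011p-'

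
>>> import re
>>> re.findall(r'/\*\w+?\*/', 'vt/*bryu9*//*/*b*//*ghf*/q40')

['/*bryu9*/', '/*b*/', '/*ghf*/']

Since nothing is captured, `findall` lists the 3 matched substrings directly.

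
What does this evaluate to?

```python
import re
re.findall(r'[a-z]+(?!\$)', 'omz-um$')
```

['omz', 'u']

`(?!…)`/`(?<!…)` only lets a position through if the neighbouring text does NOT match; no characters are consumed.
`findall` yields the raw match text (2 of them) because the pattern has no groups.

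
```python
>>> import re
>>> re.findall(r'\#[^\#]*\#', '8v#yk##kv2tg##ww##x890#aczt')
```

['#yk#', '#kv2tg#', '#ww#', '#x890#']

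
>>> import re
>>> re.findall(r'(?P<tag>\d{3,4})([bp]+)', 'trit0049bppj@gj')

[('0049', 'bpp')]

This matches 3 to 4 of a digit (captured as 'tag'); then one or more of one of [bp] (captured).
Scanning left to right: at [4:11] match '0049bpp', groups = ('0049', 'bpp').
Multiple groups make `findall` return tuples — one 2-tuple for the one match.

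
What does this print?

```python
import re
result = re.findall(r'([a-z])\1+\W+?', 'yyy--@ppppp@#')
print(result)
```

['y', 'p']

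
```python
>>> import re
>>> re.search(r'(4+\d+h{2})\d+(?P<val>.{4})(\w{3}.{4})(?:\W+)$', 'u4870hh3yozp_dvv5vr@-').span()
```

The match spans [1:21] → '4870hh3yozp_dvv5vr@-'.

(1, 21)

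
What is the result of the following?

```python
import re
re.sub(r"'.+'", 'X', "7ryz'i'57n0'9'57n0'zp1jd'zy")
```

`sub` substitutes 'X' at each match site.

'7ryzXzy'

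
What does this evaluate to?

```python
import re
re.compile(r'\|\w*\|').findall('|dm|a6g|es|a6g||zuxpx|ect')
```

Scanning left to right: at [0:4] → '|dm|'; at [7:11] → '|es|'; at [14:16] → '||'.
`findall` yields the raw match text (3 of them) because the pattern has no groups.

['|dm|', '|es|', '||']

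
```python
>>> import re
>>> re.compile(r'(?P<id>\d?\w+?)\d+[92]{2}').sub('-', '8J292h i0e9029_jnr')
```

'-h -_jnr'

This matches optionally a digit, then one or more of a word character (lazy) (captured as 'id'); then one or more of a digit, then exactly 2 of one of [92].
Each match is replaced by '-'.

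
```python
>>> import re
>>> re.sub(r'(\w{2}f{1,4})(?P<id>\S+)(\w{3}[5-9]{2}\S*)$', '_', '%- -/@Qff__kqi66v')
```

The pattern matches exactly 2 of a word character, then 1 to 4 of the literal 'f' (captured); then one or more of a non-whitespace character (captured as 'id'); then exactly 3 of a word character, then exactly 2 of a character in [5-9], then zero or more of a non-whitespace character (captured); then anchored at the end.
Matches: at [6:17] → 'Qff__kqi66v'.
Each match is replaced by '_'.

'%- -/@_'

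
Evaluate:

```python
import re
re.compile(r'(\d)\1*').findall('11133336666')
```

`\1` is not a pattern — it's the concrete string captured by group 1, re-applied verbatim.
Walking the string: at [0:3] match '111', group 1 = '1'; at [3:7] match '3333', group 1 = '3'; at [7:11] match '6666', group 1 = '6'.
Because there's exactly one group, `findall` drops the full match and keeps group 1 from each hit.

['1', '3', '6']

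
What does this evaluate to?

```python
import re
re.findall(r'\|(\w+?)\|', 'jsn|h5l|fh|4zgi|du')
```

['h5l', '4zgi']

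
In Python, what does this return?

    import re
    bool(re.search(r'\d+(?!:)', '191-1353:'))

A negative assertion filters positions out without eating any characters.
`re.search` scans for the first position where the pattern succeeds.
The match spans [0:3] → '191'.

True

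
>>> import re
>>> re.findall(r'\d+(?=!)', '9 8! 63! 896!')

The lookaround is zero-width — it requires the adjacent text to match without consuming it, so the asserted text isn't part of the match.
Since nothing is captured, `findall` lists the 3 matched substrings directly.

['8', '63', '896']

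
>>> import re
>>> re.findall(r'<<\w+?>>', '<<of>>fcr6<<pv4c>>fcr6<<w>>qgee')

Since nothing is captured, `findall` lists the 3 matched substrings directly.

['<<of>>', '<<pv4c>>', '<<w>>']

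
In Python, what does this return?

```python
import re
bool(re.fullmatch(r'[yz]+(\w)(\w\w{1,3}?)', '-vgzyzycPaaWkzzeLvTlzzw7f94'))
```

False

This matches one or more of one of [yz]; then a word character (captured); then a word character, then 1 to 3 of a word character (lazy) (captured).
`re.fullmatch` requires the pattern to consume the entire string.
Here the pattern can't cover the whole string, so the call returns None, and `bool(None)` is False.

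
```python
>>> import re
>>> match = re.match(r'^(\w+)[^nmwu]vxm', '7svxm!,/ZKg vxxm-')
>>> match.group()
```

'7svxm'

With `match`, the pattern is implicitly anchored at the beginning.
The match spans [0:5] → '7svxm'.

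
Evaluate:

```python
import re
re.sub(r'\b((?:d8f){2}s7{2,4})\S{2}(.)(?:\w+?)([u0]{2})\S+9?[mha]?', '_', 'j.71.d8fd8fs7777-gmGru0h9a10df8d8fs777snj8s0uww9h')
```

Each match is replaced by '_'.

'j.71._'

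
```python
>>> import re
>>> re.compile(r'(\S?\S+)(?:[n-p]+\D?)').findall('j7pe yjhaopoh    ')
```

['j7', 'yjhaop']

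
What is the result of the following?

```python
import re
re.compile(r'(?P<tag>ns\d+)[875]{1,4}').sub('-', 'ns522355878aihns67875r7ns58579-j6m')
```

Each match is replaced by '-'.

'-aih-r7-9-j6m'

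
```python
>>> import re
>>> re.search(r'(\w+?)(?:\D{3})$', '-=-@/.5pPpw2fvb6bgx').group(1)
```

'5pPpw2fvb6'

The pattern matches one or more of a word character (lazy) (captured); then exactly 3 of a non-digit (non-capturing group); then anchored at the end.
`search` walks the string left to right and returns the first match it finds.
The match spans [6:19] → '5pPpw2fvb6bgx'.
Captured: group 1 = '5pPpw2fvb6'.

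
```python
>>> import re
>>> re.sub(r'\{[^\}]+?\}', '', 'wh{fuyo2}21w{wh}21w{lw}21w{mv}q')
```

Each match is replaced by ''.

'wh21w21w21wq'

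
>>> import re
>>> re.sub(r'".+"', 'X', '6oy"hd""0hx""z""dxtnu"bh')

'6oyXbh'

Each match is replaced by 'X'.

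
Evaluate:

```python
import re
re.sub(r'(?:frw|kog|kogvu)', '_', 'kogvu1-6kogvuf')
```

Branches in `(...|...)` are attempted left-to-right; the first branch that allows the whole pattern to succeed is taken.
`sub` substitutes '_' at each match site.

'_vu1-6_vuf'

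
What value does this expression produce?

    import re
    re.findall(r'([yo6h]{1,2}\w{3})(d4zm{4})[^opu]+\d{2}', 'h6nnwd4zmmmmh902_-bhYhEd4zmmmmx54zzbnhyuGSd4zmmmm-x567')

[('h6nnw', 'd4zmmmm'), ('hyuGS', 'd4zmmmm')]

With 2 capturing groups, `findall` returns a 2-tuple per match.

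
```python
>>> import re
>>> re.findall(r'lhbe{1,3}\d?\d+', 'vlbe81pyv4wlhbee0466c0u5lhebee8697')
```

['lhbee0466']

The pattern matches the literal 'lhb', then 1 to 3 of a literal 'e'; then optionally a digit; then one or more of a digit.
Since nothing is captured, `findall` lists the 1 matched substring directly.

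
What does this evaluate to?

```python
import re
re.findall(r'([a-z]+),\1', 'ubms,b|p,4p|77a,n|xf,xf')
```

['xf']

After group 1 captures some text, `\1` only succeeds where that same text appears again.
With a single group, `findall` returns only what that group captured — 1 item.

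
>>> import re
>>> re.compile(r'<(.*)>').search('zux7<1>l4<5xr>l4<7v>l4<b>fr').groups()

('1>l4<5xr>l4<7v>l4<b',)

The match spans [4:25] → '<1>l4<5xr>l4<7v>l4<b>'.
Captured: group 1 = '1>l4<5xr>l4<7v>l4<b'.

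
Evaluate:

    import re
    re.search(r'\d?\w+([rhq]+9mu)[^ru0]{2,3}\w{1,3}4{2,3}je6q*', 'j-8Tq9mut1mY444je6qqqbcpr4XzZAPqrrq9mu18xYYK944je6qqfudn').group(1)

This matches optionally a digit, then one or more of a word character; then one or more of one of [rhq], then the literal '9mu' (captured); then 2 to 3 of any character except [ru0], then 1 to 3 of a word character, then 2 to 3 of a literal '4'; then the literal 'je6', then zero or more of a literal 'q'.
`search` walks the string left to right and returns the first match it finds.
The match spans [2:21] → '8Tq9mut1mY444je6qqq'.
Captured: group 1 = 'q9mu'.

'q9mu'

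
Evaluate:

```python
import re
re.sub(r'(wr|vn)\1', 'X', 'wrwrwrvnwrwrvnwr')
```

'XwrvnXvnwr'

The backreference `\1` re-matches whatever the first group consumed, character for character.
Matches: at [0:4] → 'wrwr'; at [8:12] → 'wrwr'.
Every occurrence is swapped for 'X'.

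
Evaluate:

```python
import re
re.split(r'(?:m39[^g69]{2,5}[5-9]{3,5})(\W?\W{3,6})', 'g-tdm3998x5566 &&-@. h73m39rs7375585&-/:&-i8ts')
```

['g-tdm3998x5566 &&-@. h73', '&-/:&-', 'i8ts']

`re.split` interleaves the captured-group text with the surrounding fragments.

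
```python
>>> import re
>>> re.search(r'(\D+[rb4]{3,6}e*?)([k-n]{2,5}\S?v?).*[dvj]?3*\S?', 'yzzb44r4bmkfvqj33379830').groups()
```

The pattern matches one or more of a non-digit, then 3 to 6 of one of [rb4], then zero or more of the literal 'e' (lazy) (captured); then 2 to 5 of a character in [k-n], then optionally a non-whitespace character, then optionally a literal 'v' (captured); then zero or more of any character, then optionally one of [dvj]; then zero or more of a literal '3'; then optionally a non-whitespace character.
`search` walks the string left to right and returns the first match it finds.
The match spans [0:23] → 'yzzb44r4bmkfvqj33379830'.
Captured: group 1 = 'yzzb44r4b', group 2 = 'mkfv'.

('yzzb44r4b', 'mkfv')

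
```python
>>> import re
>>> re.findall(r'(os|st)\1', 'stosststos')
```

['st']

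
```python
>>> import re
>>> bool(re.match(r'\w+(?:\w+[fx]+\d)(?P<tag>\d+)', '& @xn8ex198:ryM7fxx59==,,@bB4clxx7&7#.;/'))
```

Pattern: one or more of a word character; then one or more of a word character, then one or more of one of [fx], then a digit (non-capturing group); then one or more of a digit (captured as 'tag').
`re.match` only tries the pattern at the start of the string.
Here the string doesn't start with a match, so the call returns None, and `bool(None)` is False.

False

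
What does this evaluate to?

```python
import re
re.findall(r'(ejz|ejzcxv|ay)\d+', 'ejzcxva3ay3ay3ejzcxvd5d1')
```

['ay', 'ay']

One capturing group, so `findall` returns just the captured substring from each match — 2 in all.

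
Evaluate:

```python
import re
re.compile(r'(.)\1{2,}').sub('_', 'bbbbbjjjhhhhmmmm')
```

The backreference `\1` re-matches whatever the first group consumed, character for character.
Every occurrence is swapped for '_'.

'____'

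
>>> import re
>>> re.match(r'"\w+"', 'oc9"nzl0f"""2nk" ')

With `match`, the pattern is implicitly anchored at the beginning.
Here the pattern fails at index 0, so the call returns None.

None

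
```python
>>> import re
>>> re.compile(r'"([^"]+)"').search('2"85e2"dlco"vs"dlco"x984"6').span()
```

(1, 7)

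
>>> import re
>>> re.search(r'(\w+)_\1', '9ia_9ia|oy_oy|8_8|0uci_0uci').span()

The backreference `\1` re-matches whatever the first group consumed, character for character.
`search` walks the string left to right and returns the first match it finds.
The match spans [0:7] → '9ia_9ia'.
Captured: group 1 = '9ia'.

(0, 7)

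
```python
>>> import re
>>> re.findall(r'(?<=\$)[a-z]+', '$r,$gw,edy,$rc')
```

The positive lookaround only admits positions where the adjacent text matches; those characters stay outside the span.
Walking the string: at [1:2] → 'r'; at [4:6] → 'gw'; at [12:14] → 'rc'.
No capturing groups, so `findall` returns the 3 full match strings.

['r', 'gw', 'rc']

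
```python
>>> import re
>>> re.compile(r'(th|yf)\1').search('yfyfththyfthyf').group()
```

The backreference `\1` re-matches whatever the first group consumed, character for character.
`search` walks the string left to right and returns the first match it finds.
The match spans [0:4] → 'yfyf'.
Captured: group 1 = 'yf'.

'yfyf'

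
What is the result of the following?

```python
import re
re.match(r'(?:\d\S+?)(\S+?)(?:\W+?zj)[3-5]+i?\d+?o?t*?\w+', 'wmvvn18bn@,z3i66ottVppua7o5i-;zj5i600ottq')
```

None

Pattern: a digit, then one or more of a non-whitespace character (lazy) (non-capturing group); then one or more of a non-whitespace character (lazy) (captured); then one or more of a non-word character (lazy), then the literal 'zj' (non-capturing group); then one or more of a character in [3-5], then optionally the literal 'i', then one or more of a digit (lazy); then optionally the literal 'o', then zero or more of the literal 't' (lazy), then one or more of a word character.
`re.match` only tries the pattern at the start of the string.
Here the pattern fails at index 0, so the call returns None.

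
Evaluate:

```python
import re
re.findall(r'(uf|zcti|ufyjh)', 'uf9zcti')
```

Scanning left to right: at [0:2] match 'uf', group 1 = 'uf'; at [3:7] match 'zcti', group 1 = 'zcti'.
One capturing group, so `findall` returns just the captured substring from each match — 2 in all.

['uf', 'zcti']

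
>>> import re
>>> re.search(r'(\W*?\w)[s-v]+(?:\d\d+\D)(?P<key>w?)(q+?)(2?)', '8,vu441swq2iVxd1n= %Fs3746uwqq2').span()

Pattern: zero or more of a non-word character (lazy), then a word character (captured); then one or more of a character in [s-v]; then a digit, then one or more of a digit, then a non-digit (non-capturing group); then optionally a literal 'w' (captured as 'key'); then one or more of a literal 'q' (lazy) (captured); then optionally a literal '2' (captured).
`search` walks the string left to right and returns the first match it finds.
The match spans [1:11] → ',vu441swq2'.
Captured: group 1 = ',v', group 2 = 'w', group 3 = 'q', group 4 = '2'.

(1, 11)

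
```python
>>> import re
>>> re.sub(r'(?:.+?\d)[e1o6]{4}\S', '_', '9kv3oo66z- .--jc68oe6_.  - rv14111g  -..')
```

'_- .--jc68oe6_.  - rv14111g  -..'

This matches one or more of any character (lazy), then a digit (non-capturing group); then exactly 4 of one of [e1o6], then a non-whitespace character.
Matches: at [0:9] → '9kv3oo66z'.
Every occurrence is swapped for '_'.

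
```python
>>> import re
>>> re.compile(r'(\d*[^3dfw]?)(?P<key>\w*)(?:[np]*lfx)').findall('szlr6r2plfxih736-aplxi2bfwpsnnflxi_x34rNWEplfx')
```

[('s', 'zlr6r2p'), ('736-', 'aplxi2bfwpsnnflxi_x34rNWEp')]

`findall` packs the 2 group values into a tuple for every match.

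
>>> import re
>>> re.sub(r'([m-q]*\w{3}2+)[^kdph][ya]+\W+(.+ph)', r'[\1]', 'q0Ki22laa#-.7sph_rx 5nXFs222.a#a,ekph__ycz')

'[q0Ki22]__ycz'

The replacement refers to a captured group, so each match is rewritten using its own captured text.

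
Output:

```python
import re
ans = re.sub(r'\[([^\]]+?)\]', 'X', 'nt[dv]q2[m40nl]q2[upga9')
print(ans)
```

Matches: at [2:6] → '[dv]'; at [8:15] → '[m40nl]'.
Each match is replaced by 'X'.

ntXq2Xq2[upga9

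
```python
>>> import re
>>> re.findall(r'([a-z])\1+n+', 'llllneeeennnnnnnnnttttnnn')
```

['l', 'e', 't']

The backreference `\1` re-matches whatever the first group consumed, character for character.
Scanning left to right: at [0:5] match 'lllln', group 1 = 'l'; at [5:18] match 'eeeennnnnnnnn', group 1 = 'e'; at [18:25] match 'ttttnnn', group 1 = 't'.
Because there's exactly one group, `findall` drops the full match and keeps group 1 from each hit.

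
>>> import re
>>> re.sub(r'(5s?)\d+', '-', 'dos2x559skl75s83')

'dos2x-skl7-'

Pattern: a literal '5', then optionally a literal 's' (captured); then one or more of a digit.
Matches: at [5:8] → '559'; at [12:16] → '5s83'.
`sub` substitutes '-' at each match site.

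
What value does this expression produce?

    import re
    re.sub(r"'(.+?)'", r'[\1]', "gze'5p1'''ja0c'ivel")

With the lazy modifier that quantifier settles for the fewest repetitions that let the rest of the pattern succeed (the atoms after it are unaffected and can still be greedy).
Matches: at [3:8] → "'5p1'"; at [8:15] → "''ja0c'".
`\1` in the replacement pulls in group 1's text for each match.

"gze[5p1]['ja0c]ivel"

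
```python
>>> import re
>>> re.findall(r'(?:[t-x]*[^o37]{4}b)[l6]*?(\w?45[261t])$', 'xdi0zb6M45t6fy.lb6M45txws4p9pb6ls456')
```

['s456']

This matches zero or more of a character in [t-x], then exactly 4 of any character except [o37], then a literal 'b' (non-capturing group); then zero or more of one of [l6] (lazy); then optionally a word character, then the literal '45', then one of [261t] (captured); then anchored at the end.
Matches: at [25:36] match '4p9pb6ls456', group 1 = 's456'.
With a single group, `findall` returns only what that group captured — 1 item.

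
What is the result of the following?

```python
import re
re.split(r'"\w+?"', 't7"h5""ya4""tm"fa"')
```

Each match becomes a cut point; 4 segments remain.

['t7', '', '', 'fa"']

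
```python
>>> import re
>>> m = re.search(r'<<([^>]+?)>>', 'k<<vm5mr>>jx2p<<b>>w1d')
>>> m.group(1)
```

Unlike `match`, `search` isn't anchored — it looks for the pattern anywhere in the string.
The match spans [1:10] → '<<vm5mr>>'.
Captured: group 1 = 'vm5mr'.

'vm5mr'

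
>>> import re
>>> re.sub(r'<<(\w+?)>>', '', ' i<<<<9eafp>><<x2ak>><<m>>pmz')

' i<<pmz'

Matches: at [4:13] → '<<9eafp>>'; at [13:21] → '<<x2ak>>'; at [21:26] → '<<m>>'.
Every occurrence is swapped for ''.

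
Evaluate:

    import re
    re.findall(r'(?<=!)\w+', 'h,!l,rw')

['l']

Because the assertion is zero-width, the text it checks is not consumed and won't appear in the result.
Matches: at [3:4] → 'l'.
Since nothing is captured, `findall` lists the 1 matched substring directly.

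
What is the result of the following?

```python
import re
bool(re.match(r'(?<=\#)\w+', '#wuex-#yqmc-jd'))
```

False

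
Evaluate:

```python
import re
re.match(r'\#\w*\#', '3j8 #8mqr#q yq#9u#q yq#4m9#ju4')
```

None

`match` is anchored at position 0; if the pattern doesn't fit there, it returns None.
Here position 0 doesn't satisfy it, so the call returns None.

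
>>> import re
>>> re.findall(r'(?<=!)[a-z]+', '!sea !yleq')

Lookahead/lookbehind check context without consuming it, so the matched span excludes the asserted characters.
`findall` yields the raw match text (2 of them) because the pattern has no groups.

['sea', 'yleq']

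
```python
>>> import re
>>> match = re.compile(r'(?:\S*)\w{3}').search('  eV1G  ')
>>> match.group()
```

Pattern: zero or more of a non-whitespace character (non-capturing group); then exactly 3 of a word character.
`re.search` tries every starting position until one works.
The match spans [2:6] → 'eV1G'.

'eV1G'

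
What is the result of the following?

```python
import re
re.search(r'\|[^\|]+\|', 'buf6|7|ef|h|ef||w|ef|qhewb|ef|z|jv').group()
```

`re.search` tries every starting position until one works.
The match spans [4:7] → '|7|'.

'|7|'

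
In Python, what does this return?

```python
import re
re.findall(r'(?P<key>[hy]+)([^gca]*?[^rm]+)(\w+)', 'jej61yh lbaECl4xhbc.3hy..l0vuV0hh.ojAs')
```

[('yh', ' lbaECl4xhbc.3hy..l0vuV0hh.ojA', 's')]

Pattern: one or more of one of [hy] (captured as 'key'); then zero or more of any character except [gca] (lazy), then one or more of any character except [rm] (captured); then one or more of a word character (captured).
Multiple groups make `findall` return tuples — one 3-tuple for the one match.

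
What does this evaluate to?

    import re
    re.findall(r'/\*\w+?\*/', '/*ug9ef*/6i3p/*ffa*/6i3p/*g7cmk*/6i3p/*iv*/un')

['/*ug9ef*/', '/*ffa*/', '/*g7cmk*/', '/*iv*/']

Since nothing is captured, `findall` lists the 4 matched substrings directly.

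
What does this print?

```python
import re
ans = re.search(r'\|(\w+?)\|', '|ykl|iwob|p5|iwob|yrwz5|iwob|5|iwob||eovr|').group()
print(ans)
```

The match spans [0:5] → '|ykl|'.

|ykl|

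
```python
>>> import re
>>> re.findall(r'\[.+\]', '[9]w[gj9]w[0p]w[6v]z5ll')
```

['[9]w[gj9]w[0p]w[6v]']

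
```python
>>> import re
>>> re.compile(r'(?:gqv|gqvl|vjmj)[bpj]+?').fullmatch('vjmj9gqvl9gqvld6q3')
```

`fullmatch` succeeds only if the pattern covers the string from start to end.
Here the string isn't matched end-to-end, so the call returns None.

None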